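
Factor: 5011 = 5011^1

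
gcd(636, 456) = 12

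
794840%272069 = 250702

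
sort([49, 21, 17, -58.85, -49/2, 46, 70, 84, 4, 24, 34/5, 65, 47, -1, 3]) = [-58.85, -49/2, -1, 3, 4, 34/5, 17, 21, 24, 46, 47, 49, 65, 70, 84]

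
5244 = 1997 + 3247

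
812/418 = 406/209 ≈ 1.94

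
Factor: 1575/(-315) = -1 * 5^1 = -5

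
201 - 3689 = -3488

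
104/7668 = 26/1917 ≈ 0.0136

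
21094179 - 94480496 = -73386317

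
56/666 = 28/333 ≈ 0.0841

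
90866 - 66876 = 23990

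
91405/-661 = -138 - 187/661 ≈ -138.28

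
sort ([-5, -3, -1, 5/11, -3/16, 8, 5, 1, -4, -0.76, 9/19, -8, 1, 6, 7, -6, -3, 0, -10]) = [-10, -8, -6, -5, -4, -3, -3, -1, -0.76, -3/16, 0, 5/11, 9/19, 1, 1, 5, 6, 7, 8]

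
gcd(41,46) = 1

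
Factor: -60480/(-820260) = 2^4 * 7^(-1) * 31^(-1) = 16/217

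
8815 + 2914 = 11729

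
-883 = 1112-1995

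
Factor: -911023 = -1 * 911023^1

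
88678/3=29559+1/3 ≈ 29559.33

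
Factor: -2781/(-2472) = 2^(-3) * 3^2 = 9/8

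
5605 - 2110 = 3495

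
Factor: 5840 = 2^4 * 5^1 * 73^1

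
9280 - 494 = 8786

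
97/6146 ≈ 0.0158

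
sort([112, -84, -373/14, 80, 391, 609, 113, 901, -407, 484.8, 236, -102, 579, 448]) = [-407, -102, -84, -373/14, 80, 112, 113, 236, 391, 448, 484.8, 579, 609, 901]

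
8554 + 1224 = 9778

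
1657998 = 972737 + 685261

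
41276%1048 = 404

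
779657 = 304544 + 475113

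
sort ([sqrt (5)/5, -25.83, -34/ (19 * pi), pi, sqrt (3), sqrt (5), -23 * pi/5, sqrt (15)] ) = [-25.83, -23 * pi/5, -34/ (19 * pi), sqrt (5)/5, sqrt (3), sqrt (5), pi, sqrt (15)] 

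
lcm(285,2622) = 13110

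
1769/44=40 + 9/44 ≈ 40.20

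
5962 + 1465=7427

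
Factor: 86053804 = 2^2 * 47^2 * 9739^1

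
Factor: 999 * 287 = 3^3 * 7^1 * 37^1 * 41^1 = 286713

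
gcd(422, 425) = 1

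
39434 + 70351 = 109785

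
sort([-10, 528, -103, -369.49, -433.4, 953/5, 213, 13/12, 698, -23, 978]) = [-433.4, -369.49, -103, -23, -10, 13/12, 953/5, 213, 528, 698, 978]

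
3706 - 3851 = -145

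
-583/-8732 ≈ 0.0668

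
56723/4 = 14180 + 3/4 = 14180.75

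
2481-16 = 2465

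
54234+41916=96150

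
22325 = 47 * 475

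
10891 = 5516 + 5375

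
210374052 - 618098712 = -407724660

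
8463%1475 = 1088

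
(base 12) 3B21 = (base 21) F8A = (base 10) 6793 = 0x1A89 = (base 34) 5TR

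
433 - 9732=-9299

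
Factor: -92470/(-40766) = 5^1*7^1*11^(-1)*17^(-1)*109^(-1)*1321^1 = 46235/20383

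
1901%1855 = 46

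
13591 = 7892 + 5699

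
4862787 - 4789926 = 72861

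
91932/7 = 13133 + 1/7 ≈ 13133.14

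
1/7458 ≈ 0.000134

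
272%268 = 4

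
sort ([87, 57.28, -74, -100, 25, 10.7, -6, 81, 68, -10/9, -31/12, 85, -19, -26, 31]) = [-100, -74, -26, -19, -6, -31/12, -10/9, 10.7, 25, 31, 57.28, 68, 81, 85, 87]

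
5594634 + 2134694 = 7729328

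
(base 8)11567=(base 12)2a73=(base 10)4983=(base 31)55n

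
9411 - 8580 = 831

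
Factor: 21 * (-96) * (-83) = 2^5 * 3^2 * 7^1 * 83^1 = 167328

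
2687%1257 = 173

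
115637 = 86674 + 28963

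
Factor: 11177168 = 2^4 * 19^1 * 36767^1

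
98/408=49/204 ≈ 0.240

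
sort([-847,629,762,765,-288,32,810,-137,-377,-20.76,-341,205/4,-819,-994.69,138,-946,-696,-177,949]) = [-994.69,-946,-847,-819,-696,-377,-341,-288,-177,-137,-20.76,32,205/4,138,629,762,765,810,949]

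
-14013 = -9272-4741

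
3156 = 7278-4122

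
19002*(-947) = -17994894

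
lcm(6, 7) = 42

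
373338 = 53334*7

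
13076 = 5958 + 7118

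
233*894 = 208302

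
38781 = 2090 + 36691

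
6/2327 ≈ 0.00258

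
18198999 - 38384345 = -20185346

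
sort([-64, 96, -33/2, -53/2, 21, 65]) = [-64, -53/2, -33/2, 21, 65, 96]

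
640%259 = 122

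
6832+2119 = 8951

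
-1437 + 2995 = 1558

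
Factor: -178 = -1 * 2^1 * 89^1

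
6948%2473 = 2002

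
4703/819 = 5 + 608/819 ≈ 5.74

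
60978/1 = 60978 = 60978.00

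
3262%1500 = 262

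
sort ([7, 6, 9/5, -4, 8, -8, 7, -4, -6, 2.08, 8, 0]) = [-8, -6, -4, -4, 0, 9/5, 2.08, 6, 7, 7, 8, 8]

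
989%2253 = 989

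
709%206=91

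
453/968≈0.468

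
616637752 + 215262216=831899968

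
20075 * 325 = 6524375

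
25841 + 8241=34082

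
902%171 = 47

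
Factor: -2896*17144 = -1*2^7*181^1*2143^1 = -49649024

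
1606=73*22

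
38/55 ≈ 0.691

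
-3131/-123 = 25 + 56/123 ≈ 25.46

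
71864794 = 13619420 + 58245374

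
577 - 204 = 373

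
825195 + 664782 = 1489977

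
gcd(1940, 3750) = 10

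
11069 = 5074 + 5995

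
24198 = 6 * 4033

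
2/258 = 1/129 ≈ 0.00775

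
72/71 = 1 + 1/71 ≈ 1.01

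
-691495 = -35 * 19757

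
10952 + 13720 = 24672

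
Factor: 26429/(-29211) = -1*3^(-1)*7^(-1)*19^1 = -19/21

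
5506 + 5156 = 10662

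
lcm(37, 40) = 1480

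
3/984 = 1/328 ≈ 0.00305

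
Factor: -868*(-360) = 2^5*3^2*5^1*7^1*31^1 = 312480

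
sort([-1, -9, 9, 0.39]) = [-9, -1, 0.39, 9]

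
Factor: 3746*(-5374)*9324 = -1*2^4*3^2*7^1*37^1*1873^1*2687^1 = -187701481296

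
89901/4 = 22475 + 1/4 = 22475.25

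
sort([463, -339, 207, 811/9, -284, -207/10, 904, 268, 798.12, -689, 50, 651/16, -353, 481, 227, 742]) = [-689, -353, -339, -284, -207/10, 651/16, 50, 811/9, 207, 227, 268, 463, 481, 742, 798.12, 904]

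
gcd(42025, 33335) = 5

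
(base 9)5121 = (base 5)104440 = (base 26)5e1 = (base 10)3745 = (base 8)7241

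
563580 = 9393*60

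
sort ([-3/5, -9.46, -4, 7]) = [-9.46, -4, -3/5, 7]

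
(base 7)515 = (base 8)401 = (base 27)9e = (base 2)100000001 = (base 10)257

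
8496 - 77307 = -68811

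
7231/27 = 267 + 22/27 ≈ 267.81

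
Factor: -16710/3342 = -1 * 5^1 = -5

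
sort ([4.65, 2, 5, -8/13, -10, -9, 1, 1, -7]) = [-10, -9, -7, -8/13, 1, 1, 2, 4.65, 5]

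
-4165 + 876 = -3289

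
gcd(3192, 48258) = 42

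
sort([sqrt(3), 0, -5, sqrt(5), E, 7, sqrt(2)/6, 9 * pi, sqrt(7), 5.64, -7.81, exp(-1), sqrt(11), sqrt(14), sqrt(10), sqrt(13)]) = [-7.81, -5, 0, sqrt(2)/6, exp(-1), sqrt(3), sqrt(5), sqrt(7), E, sqrt(10), sqrt(11), sqrt(13), sqrt(14), 5.64, 7, 9 * pi]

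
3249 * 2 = 6498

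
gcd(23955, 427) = 1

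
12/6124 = 3/1531 ≈ 0.00196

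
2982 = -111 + 3093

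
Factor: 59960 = 2^3 * 5^1 * 1499^1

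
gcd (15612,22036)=4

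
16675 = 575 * 29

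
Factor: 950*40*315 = 2^4*3^2*5^4*7^1*19^1 = 11970000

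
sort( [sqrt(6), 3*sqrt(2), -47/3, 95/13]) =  [-47/3, sqrt(6), 3*sqrt(2), 95/13]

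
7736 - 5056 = 2680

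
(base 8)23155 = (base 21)1169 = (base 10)9837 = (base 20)14bh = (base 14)3829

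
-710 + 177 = -533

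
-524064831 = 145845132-669909963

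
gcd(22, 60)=2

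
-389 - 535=-924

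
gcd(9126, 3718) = 338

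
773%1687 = 773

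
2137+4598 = 6735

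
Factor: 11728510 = 2^1*5^1*19^1*61729^1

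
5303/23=230+13/23 ≈ 230.57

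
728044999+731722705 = 1459767704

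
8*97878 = 783024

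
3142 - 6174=-3032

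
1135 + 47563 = 48698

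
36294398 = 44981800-8687402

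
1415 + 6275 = 7690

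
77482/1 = 77482 = 77482.00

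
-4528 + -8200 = -12728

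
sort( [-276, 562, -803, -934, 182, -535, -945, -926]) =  [-945, -934, -926, -803, -535, -276, 182, 562]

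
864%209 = 28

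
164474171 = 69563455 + 94910716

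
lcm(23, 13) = 299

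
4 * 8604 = 34416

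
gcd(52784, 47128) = 8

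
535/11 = 48 + 7/11 ≈ 48.64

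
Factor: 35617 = 35617^1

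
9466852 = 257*36836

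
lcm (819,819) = 819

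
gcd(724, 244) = 4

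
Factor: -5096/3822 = -1*2^2*3^(-1) = -4/3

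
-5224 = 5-5229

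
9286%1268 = 410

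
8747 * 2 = 17494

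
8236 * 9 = 74124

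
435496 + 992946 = 1428442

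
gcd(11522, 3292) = 1646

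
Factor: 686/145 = 2^1 * 5^(-1) * 7^3 * 29^(-1)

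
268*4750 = 1273000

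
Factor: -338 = -1 * 2^1 * 13^2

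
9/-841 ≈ -0.0107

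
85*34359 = 2920515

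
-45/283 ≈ -0.159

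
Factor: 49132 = 2^2 * 71^1 * 173^1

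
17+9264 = 9281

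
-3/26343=-1/8781 ≈ -0.000114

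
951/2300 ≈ 0.413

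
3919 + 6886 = 10805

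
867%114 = 69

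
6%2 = 0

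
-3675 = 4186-7861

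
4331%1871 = 589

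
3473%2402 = 1071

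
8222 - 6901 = 1321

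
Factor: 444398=2^1 * 222199^1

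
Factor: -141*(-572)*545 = 2^2*3^1*5^1*11^1*13^1*47^1*109^1 = 43955340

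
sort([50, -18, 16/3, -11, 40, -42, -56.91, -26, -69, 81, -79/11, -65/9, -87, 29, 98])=[-87, -69, -56.91, -42, -26, -18, -11, -65/9, -79/11, 16/3, 29, 40, 50, 81, 98]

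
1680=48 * 35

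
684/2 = 342 = 342.00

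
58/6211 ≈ 0.00934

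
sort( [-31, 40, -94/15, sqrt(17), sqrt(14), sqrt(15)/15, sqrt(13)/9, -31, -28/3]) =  [-31, -31, -28/3, -94/15, sqrt(15)/15, sqrt(13)/9, sqrt(14), sqrt(17), 40]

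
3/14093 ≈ 0.000213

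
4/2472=1/618 ≈ 0.00162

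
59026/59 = 1000 + 26/59 ≈ 1000.44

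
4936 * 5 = 24680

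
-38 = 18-56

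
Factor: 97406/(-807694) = -1*113^1*937^(-1) = -113/937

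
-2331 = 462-2793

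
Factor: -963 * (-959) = 3^2 * 7^1 * 107^1 * 137^1 = 923517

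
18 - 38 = -20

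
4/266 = 2/133 ≈ 0.0150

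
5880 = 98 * 60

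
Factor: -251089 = -1*257^1*977^1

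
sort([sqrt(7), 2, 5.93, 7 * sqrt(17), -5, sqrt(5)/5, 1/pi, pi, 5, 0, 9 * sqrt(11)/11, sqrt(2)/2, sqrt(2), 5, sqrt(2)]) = [-5, 0, 1/pi, sqrt(5)/5, sqrt(2)/2, sqrt(2), sqrt(2), 2, sqrt(7), 9 * sqrt(11)/11, pi, 5, 5, 5.93, 7 * sqrt(17)]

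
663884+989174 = 1653058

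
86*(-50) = -4300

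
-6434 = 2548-8982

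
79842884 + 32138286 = 111981170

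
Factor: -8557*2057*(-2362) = 2^1*11^2*17^1*43^1*199^1*1181^1 = 41575331138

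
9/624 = 3/208 ≈ 0.0144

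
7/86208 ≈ 0.0000812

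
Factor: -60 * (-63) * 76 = 2^4 * 3^3 * 5^1 * 7^1 * 19^1 = 287280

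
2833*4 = 11332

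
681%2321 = 681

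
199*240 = 47760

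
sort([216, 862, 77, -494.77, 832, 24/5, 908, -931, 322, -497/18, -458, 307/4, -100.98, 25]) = [-931, -494.77, -458, -100.98, -497/18, 24/5, 25, 307/4, 77, 216, 322, 832, 862, 908]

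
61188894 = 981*62374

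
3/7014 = 1/2338 ≈ 0.000428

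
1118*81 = 90558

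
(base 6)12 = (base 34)8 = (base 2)1000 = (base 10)8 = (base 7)11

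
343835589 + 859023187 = 1202858776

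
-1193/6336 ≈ -0.188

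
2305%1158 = 1147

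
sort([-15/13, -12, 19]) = [-12, -15/13, 19]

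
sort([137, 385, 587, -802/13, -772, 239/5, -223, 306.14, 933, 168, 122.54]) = [-772, -223, -802/13, 239/5, 122.54, 137, 168, 306.14, 385, 587, 933]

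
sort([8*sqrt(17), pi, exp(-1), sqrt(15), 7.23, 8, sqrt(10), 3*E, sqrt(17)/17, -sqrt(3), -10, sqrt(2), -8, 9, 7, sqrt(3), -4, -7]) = [-10, -8, -7, -4, -sqrt(3), sqrt(17)/17, exp(-1), sqrt(2), sqrt(3), pi, sqrt(10), sqrt(15), 7, 7.23, 8, 3*E, 9, 8*sqrt(17)]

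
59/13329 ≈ 0.00443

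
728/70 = 10 + 2/5 = 10.40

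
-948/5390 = -474/2695 ≈ -0.176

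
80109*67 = 5367303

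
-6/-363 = 2/121 ≈ 0.0165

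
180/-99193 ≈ -0.00181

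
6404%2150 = 2104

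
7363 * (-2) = -14726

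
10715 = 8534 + 2181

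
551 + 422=973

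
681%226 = 3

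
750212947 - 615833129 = 134379818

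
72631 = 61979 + 10652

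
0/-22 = 0 = 0.00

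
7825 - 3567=4258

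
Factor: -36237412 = -1 * 2^2 * 9059353^1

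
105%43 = 19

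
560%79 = 7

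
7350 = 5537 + 1813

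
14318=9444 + 4874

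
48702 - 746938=-698236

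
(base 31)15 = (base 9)40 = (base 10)36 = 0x24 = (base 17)22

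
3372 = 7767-4395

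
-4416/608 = -7 - 5/19 ≈ -7.26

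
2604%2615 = 2604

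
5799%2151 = 1497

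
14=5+9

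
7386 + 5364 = 12750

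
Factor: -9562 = -1*2^1*7^1*683^1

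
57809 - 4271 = 53538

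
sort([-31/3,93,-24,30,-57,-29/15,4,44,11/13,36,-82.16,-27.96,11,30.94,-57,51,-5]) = [-82.16,-57,-57,-27.96,-24,-31/3,-5,-29/15,11/13,4,11,30,30.94,36,44,51,93]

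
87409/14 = 6243+1/2 = 6243.50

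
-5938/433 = -13 - 309/433 ≈ -13.71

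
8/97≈0.0825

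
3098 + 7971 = 11069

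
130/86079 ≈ 0.00151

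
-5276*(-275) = 1450900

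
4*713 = 2852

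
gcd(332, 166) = 166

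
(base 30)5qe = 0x14ae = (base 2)1010010101110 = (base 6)40302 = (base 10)5294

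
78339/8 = 9792 + 3/8 ≈ 9792.38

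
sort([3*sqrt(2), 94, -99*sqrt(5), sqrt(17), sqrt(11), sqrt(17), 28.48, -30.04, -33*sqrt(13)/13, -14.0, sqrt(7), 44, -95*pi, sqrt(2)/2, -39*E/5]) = [-95*pi, -99*sqrt(5), -30.04, -39*E/5, -14.0, -33*sqrt(13)/13, sqrt(2)/2, sqrt(7), sqrt(11), sqrt(17), sqrt(17), 3*sqrt(2), 28.48, 44, 94]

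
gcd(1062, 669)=3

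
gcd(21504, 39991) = 7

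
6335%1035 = 125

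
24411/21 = 1162 + 3/7 ≈ 1162.43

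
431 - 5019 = -4588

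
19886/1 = 19886 = 19886.00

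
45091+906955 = 952046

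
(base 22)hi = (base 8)610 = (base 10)392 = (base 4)12020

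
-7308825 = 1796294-9105119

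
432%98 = 40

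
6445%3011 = 423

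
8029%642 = 325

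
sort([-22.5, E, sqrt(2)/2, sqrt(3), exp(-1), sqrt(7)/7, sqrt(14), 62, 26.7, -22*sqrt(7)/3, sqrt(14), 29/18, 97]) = [-22.5, -22*sqrt(7)/3, exp(-1), sqrt(7)/7, sqrt(2)/2, 29/18, sqrt(3), E, sqrt(14), sqrt(14), 26.7, 62, 97]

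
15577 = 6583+8994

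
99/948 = 33/316 ≈ 0.104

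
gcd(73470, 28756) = 158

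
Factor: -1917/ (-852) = 2^ (-2) * 3^2 = 9/4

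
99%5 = 4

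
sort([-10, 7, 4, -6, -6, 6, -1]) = [-10, -6, -6, -1, 4, 6, 7]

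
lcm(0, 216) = 0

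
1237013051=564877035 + 672136016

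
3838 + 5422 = 9260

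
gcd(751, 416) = 1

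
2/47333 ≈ 0.0000423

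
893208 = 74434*12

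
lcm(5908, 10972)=76804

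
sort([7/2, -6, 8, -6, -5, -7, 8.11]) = [-7, -6, -6, -5, 7/2, 8, 8.11]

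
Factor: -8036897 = -1*11^1*109^1*6703^1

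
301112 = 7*43016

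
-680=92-772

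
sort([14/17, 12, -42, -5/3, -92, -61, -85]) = [-92, -85, -61, -42, -5/3, 14/17, 12]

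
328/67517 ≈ 0.00486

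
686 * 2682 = 1839852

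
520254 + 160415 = 680669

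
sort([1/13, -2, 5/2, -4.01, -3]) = [-4.01, -3, -2, 1/13, 5/2]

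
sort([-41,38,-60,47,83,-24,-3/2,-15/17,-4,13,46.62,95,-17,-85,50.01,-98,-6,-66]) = [-98,-85,-66,-60,-41,-24,-17,-6,-4,-3/2,-15/17,13,38,46.62,47,50.01,83,95]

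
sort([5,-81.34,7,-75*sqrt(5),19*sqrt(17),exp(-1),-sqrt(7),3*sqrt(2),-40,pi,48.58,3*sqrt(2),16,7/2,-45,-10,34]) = [-75*sqrt(5),-81.34,-45,-40,-10,-sqrt(7),exp(-1),pi,7/2,3*sqrt(2),3*sqrt(2),5,7,16,34,48.58,19*sqrt(17)]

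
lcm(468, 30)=2340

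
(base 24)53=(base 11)102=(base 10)123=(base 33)3o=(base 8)173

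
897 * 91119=81733743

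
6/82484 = 3/41242≈0.0000727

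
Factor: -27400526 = -1*2^1*13700263^1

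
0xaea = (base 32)2na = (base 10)2794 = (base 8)5352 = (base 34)2e6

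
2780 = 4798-2018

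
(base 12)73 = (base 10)87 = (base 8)127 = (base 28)33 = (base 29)30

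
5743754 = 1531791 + 4211963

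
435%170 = 95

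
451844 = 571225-119381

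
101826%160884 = 101826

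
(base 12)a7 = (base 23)5c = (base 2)1111111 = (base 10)127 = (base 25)52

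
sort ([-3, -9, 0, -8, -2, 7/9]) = [-9, -8, -3, -2, 0, 7/9]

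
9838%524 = 406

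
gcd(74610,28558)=2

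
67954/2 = 33977 = 33977.00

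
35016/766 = 17508/383 ≈ 45.71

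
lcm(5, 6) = 30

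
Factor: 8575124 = 2^2*307^1*6983^1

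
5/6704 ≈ 0.000746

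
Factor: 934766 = 2^1 * 7^1 * 23^1 * 2903^1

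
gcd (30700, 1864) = 4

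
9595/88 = 109 + 3/88 ≈ 109.03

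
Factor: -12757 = -1*12757^1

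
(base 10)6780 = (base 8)15174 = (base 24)bic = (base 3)100022010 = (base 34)5te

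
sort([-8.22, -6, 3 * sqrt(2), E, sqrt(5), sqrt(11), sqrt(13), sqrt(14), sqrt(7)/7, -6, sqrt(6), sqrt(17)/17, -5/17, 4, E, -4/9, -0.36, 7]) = [-8.22, -6, -6, -4/9, -0.36, -5/17, sqrt(17)/17, sqrt(7)/7, sqrt(5), sqrt(6), E, E, sqrt(11), sqrt(13), sqrt(14), 4, 3 * sqrt(2), 7]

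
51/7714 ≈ 0.00661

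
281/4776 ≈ 0.0588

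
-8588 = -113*76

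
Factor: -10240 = -1*2^11*5^1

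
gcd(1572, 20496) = 12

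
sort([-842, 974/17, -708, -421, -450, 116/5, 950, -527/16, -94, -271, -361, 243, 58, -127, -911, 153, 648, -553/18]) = [-911, -842, -708, -450, -421, -361, -271, -127, -94, -527/16, -553/18, 116/5, 974/17, 58, 153, 243, 648, 950]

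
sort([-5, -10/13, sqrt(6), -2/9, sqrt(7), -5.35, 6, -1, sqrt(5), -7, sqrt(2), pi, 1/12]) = [-7, -5.35, -5, -1, -10/13, -2/9, 1/12, sqrt(2), sqrt(5), sqrt(6), sqrt(7), pi, 6]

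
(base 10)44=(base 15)2e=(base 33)1b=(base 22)20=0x2c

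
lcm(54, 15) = 270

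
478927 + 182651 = 661578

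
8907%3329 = 2249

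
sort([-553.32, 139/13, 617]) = [-553.32, 139/13, 617]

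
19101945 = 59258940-40156995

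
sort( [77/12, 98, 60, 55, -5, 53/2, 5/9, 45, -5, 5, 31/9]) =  [-5, -5, 5/9, 31/9, 5, 77/12, 53/2, 45, 55, 60, 98]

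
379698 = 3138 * 121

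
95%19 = 0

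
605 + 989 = 1594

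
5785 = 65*89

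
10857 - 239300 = -228443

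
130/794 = 65/397≈0.164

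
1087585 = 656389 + 431196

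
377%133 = 111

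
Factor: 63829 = 29^1*31^1*71^1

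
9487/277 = 34+69/277 ≈ 34.25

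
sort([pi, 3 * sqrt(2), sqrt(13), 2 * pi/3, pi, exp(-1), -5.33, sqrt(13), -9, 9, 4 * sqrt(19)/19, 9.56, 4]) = [-9, -5.33, exp(-1), 4 * sqrt(19)/19, 2 * pi/3, pi, pi, sqrt(13), sqrt(13), 4, 3 * sqrt(2), 9, 9.56]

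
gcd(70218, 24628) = 94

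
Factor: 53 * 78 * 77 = 2^1 * 3^1 * 7^1 * 11^1 * 13^1 * 53^1 = 318318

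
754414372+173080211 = 927494583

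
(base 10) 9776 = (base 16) 2630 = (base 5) 303101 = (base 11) 7388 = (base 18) 1c32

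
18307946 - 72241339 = -53933393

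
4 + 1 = 5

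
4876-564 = 4312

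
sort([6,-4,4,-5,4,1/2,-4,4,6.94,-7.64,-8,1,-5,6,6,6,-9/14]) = [-8,-7.64,-5,-5,-4,-4,-9/14,1/2,1,4,4,4,6,6,6,6,6.94]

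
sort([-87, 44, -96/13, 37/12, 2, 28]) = [-87, -96/13, 2, 37/12, 28, 44]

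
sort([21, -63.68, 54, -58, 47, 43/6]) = [-63.68, -58, 43/6, 21, 47, 54]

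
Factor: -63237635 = -1*5^1*12647527^1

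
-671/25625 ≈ -0.0262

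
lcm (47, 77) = 3619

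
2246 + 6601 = 8847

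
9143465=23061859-13918394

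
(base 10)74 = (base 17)46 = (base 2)1001010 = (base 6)202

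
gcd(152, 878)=2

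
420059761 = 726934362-306874601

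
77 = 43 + 34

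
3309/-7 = -472 - 5/7 ≈ -472.71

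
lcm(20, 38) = 380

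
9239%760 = 119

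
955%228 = 43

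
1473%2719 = 1473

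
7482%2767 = 1948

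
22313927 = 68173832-45859905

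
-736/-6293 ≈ 0.117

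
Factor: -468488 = -1*2^3*157^1*373^1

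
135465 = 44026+91439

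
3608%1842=1766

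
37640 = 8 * 4705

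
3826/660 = 5 + 263/330 ≈ 5.80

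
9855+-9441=414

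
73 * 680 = 49640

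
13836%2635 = 661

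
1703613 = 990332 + 713281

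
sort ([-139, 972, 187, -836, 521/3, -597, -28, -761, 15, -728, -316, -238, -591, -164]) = [-836, -761, -728, -597, -591, -316, -238, -164, -139, -28, 15, 521/3, 187, 972]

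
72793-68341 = 4452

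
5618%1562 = 932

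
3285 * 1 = 3285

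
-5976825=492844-6469669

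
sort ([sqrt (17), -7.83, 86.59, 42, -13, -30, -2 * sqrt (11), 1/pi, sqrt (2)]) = [-30, -13, -7.83, -2 * sqrt (11), 1/pi, sqrt (2), sqrt (17), 42, 86.59]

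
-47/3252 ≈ -0.0145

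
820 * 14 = 11480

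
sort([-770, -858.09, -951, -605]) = [-951, -858.09, -770, -605]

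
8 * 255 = 2040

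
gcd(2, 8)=2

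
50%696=50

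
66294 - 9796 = 56498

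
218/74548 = 109/37274 ≈ 0.00292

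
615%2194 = 615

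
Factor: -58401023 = -1 * 58401023^1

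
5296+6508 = 11804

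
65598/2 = 32799 = 32799.00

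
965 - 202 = 763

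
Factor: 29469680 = 2^4*5^1*89^1*4139^1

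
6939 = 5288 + 1651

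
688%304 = 80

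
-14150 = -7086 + -7064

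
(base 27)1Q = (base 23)27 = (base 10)53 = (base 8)65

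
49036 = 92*533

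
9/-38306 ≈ -0.000235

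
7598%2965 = 1668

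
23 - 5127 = -5104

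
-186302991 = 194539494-380842485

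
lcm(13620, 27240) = 27240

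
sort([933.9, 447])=[447, 933.9]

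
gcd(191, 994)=1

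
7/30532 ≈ 0.000229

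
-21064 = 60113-81177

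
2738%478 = 348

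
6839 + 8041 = 14880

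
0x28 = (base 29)1b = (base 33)17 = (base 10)40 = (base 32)18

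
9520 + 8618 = 18138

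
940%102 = 22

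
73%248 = 73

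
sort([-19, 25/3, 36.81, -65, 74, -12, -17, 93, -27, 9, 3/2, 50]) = [-65, -27, -19, -17, -12, 3/2, 25/3, 9, 36.81, 50, 74, 93]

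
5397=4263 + 1134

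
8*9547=76376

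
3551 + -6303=-2752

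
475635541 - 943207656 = -467572115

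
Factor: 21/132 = 2^(-2) * 7^1 * 11^(-1) = 7/44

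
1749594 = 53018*33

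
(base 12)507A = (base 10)8734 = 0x221E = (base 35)74J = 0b10001000011110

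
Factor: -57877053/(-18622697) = 3^1*13^1*59^1*1063^(-1)*17519^(-1)*25153^1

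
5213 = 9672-4459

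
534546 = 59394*9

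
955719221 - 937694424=18024797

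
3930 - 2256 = 1674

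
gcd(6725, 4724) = 1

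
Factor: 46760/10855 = 2^3 * 7^1 * 13^(-1) = 56/13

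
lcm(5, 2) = 10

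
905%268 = 101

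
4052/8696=1013/2174 ≈ 0.466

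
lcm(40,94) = 1880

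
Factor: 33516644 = 2^2*7^1*353^1*3391^1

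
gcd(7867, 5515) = 1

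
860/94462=430/47231 ≈ 0.00910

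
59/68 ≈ 0.868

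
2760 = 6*460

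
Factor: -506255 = -1*5^1*19^1*73^2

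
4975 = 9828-4853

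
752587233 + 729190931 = 1481778164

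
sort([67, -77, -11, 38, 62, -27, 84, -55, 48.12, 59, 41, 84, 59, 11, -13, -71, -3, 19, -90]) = [-90, -77, -71, -55, -27, -13, -11, -3, 11, 19, 38, 41, 48.12, 59, 59, 62, 67, 84, 84]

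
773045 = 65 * 11893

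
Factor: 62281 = 61^1 * 1021^1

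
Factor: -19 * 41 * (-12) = 2^2 * 3^1 * 19^1 * 41^1 = 9348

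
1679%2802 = 1679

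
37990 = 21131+16859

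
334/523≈0.639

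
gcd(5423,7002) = 1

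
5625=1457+4168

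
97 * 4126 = 400222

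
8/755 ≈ 0.0106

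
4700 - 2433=2267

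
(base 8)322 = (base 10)210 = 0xd2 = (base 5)1320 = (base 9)253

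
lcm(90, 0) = 0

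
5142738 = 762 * 6749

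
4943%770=323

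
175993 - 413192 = -237199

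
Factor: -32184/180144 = -1*2^ (-1)*3^ (-1)*139^ (-1)*149^1 = -149/834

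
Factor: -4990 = -1*2^1*5^1*499^1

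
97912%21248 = 12920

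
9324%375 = 324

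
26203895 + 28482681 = 54686576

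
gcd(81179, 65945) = 1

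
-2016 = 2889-4905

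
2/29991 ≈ 0.0000667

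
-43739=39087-82826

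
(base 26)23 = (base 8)67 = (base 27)21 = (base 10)55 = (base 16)37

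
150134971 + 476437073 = 626572044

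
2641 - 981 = 1660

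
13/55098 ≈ 0.000236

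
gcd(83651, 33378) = 1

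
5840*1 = 5840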